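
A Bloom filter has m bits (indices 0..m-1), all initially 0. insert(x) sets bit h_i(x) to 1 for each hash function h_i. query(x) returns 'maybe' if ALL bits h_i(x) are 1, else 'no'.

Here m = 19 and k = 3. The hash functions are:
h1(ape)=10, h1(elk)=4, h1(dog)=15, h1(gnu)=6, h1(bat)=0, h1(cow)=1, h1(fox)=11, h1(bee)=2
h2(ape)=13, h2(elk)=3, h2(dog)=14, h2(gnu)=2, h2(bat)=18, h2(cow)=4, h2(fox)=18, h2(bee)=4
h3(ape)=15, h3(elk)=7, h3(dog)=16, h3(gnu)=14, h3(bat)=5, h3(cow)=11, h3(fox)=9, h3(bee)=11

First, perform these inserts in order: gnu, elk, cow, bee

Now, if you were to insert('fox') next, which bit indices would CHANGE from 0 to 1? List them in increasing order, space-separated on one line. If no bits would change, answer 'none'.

Start: bits=0000000000000000000
After insert 'gnu': sets bits 2 6 14 -> bits=0010001000000010000
After insert 'elk': sets bits 3 4 7 -> bits=0011101100000010000
After insert 'cow': sets bits 1 4 11 -> bits=0111101100010010000
After insert 'bee': sets bits 2 4 11 -> bits=0111101100010010000
insert 'fox' would touch bits 9 11 18; currently bit9=0, bit11=1, bit18=0
Bits that are 0 among those (would change 0->1): 9 18

Answer: 9 18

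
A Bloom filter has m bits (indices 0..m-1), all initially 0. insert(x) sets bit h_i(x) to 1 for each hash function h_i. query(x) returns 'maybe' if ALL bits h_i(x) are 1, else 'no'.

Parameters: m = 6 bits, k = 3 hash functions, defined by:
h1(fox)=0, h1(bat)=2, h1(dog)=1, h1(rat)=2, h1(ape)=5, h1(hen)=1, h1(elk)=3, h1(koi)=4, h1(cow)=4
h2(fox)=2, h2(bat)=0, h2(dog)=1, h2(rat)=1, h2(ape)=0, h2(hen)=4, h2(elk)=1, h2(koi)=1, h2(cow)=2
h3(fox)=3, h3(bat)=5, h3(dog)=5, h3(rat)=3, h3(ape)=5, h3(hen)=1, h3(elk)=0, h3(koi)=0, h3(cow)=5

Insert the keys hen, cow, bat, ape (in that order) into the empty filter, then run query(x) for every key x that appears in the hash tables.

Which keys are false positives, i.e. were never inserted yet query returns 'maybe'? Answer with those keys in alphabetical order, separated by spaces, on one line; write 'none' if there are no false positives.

Answer: dog koi

Derivation:
Start: bits=000000
After insert 'hen': sets bits 1 4 -> bits=010010
After insert 'cow': sets bits 2 4 5 -> bits=011011
After insert 'bat': sets bits 0 2 5 -> bits=111011
After insert 'ape': sets bits 0 5 -> bits=111011
Not inserted: dog elk fox koi rat — query each against bits=111011:
query dog: checks bit1=1, bit5=1 (all 1) -> maybe => FALSE POSITIVE
query elk: checks bit0=1, bit1=1, bit3=0 (has a 0) -> no => not a false positive
query fox: checks bit0=1, bit2=1, bit3=0 (has a 0) -> no => not a false positive
query koi: checks bit0=1, bit1=1, bit4=1 (all 1) -> maybe => FALSE POSITIVE
query rat: checks bit1=1, bit2=1, bit3=0 (has a 0) -> no => not a false positive
False positives (alphabetical): dog koi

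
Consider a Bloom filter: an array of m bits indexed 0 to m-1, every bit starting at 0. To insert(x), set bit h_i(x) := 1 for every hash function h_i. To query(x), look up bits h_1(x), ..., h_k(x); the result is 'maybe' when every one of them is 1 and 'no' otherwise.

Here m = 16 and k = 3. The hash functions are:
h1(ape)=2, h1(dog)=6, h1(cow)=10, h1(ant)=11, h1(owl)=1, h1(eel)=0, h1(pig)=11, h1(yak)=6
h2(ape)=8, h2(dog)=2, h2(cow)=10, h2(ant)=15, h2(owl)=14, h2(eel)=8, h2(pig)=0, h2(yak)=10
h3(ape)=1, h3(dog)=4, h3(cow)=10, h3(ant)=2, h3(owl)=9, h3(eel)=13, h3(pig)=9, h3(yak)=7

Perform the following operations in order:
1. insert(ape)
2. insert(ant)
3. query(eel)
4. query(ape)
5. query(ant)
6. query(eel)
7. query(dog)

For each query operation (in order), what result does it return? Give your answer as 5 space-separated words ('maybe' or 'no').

Answer: no maybe maybe no no

Derivation:
Start: bits=0000000000000000
Op 1: insert ape -> sets bits 1 2 8 -> bits=0110000010000000
Op 2: insert ant -> sets bits 2 11 15 -> bits=0110000010010001
Op 3: query eel -> checks bit0=0, bit8=1, bit13=0 (has a 0) -> no
Op 4: query ape -> checks bit1=1, bit2=1, bit8=1 (all 1) -> maybe
Op 5: query ant -> checks bit2=1, bit11=1, bit15=1 (all 1) -> maybe
Op 6: query eel -> checks bit0=0, bit8=1, bit13=0 (has a 0) -> no
Op 7: query dog -> checks bit2=1, bit4=0, bit6=0 (has a 0) -> no
Query results in order: no maybe maybe no no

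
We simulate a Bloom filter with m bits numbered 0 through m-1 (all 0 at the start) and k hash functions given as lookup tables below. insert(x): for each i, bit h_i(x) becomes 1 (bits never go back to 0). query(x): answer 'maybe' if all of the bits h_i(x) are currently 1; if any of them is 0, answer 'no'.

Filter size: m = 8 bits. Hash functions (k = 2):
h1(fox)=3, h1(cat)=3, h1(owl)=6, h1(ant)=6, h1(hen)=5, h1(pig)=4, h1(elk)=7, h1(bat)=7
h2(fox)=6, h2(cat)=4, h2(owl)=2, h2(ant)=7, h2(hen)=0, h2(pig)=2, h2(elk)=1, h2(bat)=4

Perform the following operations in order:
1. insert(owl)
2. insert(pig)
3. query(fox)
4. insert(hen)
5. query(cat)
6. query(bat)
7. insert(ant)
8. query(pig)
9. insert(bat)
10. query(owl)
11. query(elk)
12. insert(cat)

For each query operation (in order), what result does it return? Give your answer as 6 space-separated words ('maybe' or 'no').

Answer: no no no maybe maybe no

Derivation:
Start: bits=00000000
Op 1: insert owl -> sets bits 2 6 -> bits=00100010
Op 2: insert pig -> sets bits 2 4 -> bits=00101010
Op 3: query fox -> checks bit3=0, bit6=1 (has a 0) -> no
Op 4: insert hen -> sets bits 0 5 -> bits=10101110
Op 5: query cat -> checks bit3=0, bit4=1 (has a 0) -> no
Op 6: query bat -> checks bit4=1, bit7=0 (has a 0) -> no
Op 7: insert ant -> sets bits 6 7 -> bits=10101111
Op 8: query pig -> checks bit2=1, bit4=1 (all 1) -> maybe
Op 9: insert bat -> sets bits 4 7 -> bits=10101111
Op 10: query owl -> checks bit2=1, bit6=1 (all 1) -> maybe
Op 11: query elk -> checks bit1=0, bit7=1 (has a 0) -> no
Op 12: insert cat -> sets bits 3 4 -> bits=10111111
Query results in order: no no no maybe maybe no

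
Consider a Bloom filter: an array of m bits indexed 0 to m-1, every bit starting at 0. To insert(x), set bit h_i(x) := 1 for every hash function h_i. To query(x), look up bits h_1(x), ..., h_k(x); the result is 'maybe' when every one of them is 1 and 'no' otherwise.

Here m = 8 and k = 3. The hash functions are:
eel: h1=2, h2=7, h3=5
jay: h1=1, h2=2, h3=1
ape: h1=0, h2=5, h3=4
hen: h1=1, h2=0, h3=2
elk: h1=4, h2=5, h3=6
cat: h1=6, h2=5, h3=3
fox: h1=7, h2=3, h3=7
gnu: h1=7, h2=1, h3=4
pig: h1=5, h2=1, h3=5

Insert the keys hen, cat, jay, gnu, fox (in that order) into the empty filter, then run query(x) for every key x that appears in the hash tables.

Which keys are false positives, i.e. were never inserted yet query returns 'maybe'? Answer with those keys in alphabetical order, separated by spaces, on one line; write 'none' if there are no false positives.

Answer: ape eel elk pig

Derivation:
Start: bits=00000000
After insert 'hen': sets bits 0 1 2 -> bits=11100000
After insert 'cat': sets bits 3 5 6 -> bits=11110110
After insert 'jay': sets bits 1 2 -> bits=11110110
After insert 'gnu': sets bits 1 4 7 -> bits=11111111
After insert 'fox': sets bits 3 7 -> bits=11111111
Not inserted: ape eel elk pig — query each against bits=11111111:
query ape: checks bit0=1, bit4=1, bit5=1 (all 1) -> maybe => FALSE POSITIVE
query eel: checks bit2=1, bit5=1, bit7=1 (all 1) -> maybe => FALSE POSITIVE
query elk: checks bit4=1, bit5=1, bit6=1 (all 1) -> maybe => FALSE POSITIVE
query pig: checks bit1=1, bit5=1 (all 1) -> maybe => FALSE POSITIVE
False positives (alphabetical): ape eel elk pig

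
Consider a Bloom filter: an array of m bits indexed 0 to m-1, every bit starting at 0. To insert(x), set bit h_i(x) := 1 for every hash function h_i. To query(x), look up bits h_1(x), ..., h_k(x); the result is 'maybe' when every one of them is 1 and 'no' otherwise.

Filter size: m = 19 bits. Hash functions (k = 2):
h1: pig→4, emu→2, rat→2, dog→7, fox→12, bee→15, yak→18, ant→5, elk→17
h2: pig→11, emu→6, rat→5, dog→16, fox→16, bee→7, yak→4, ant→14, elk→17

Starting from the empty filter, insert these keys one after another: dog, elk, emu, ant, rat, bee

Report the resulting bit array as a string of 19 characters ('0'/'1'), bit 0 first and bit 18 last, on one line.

Start: bits=0000000000000000000
After insert 'dog': sets bits 7 16 -> bits=0000000100000000100
After insert 'elk': sets bits 17 -> bits=0000000100000000110
After insert 'emu': sets bits 2 6 -> bits=0010001100000000110
After insert 'ant': sets bits 5 14 -> bits=0010011100000010110
After insert 'rat': sets bits 2 5 -> bits=0010011100000010110
After insert 'bee': sets bits 7 15 -> bits=0010011100000011110

Answer: 0010011100000011110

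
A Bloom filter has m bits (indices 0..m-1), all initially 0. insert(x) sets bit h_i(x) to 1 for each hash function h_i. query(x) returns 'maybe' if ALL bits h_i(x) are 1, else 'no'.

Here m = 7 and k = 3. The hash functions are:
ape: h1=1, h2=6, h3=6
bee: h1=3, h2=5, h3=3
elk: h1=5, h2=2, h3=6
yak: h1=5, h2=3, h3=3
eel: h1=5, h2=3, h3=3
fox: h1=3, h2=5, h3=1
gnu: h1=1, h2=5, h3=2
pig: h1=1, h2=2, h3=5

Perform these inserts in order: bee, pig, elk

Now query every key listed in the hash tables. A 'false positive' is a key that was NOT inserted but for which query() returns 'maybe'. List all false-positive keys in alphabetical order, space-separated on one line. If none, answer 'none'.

Answer: ape eel fox gnu yak

Derivation:
Start: bits=0000000
After insert 'bee': sets bits 3 5 -> bits=0001010
After insert 'pig': sets bits 1 2 5 -> bits=0111010
After insert 'elk': sets bits 2 5 6 -> bits=0111011
Not inserted: ape eel fox gnu yak — query each against bits=0111011:
query ape: checks bit1=1, bit6=1 (all 1) -> maybe => FALSE POSITIVE
query eel: checks bit3=1, bit5=1 (all 1) -> maybe => FALSE POSITIVE
query fox: checks bit1=1, bit3=1, bit5=1 (all 1) -> maybe => FALSE POSITIVE
query gnu: checks bit1=1, bit2=1, bit5=1 (all 1) -> maybe => FALSE POSITIVE
query yak: checks bit3=1, bit5=1 (all 1) -> maybe => FALSE POSITIVE
False positives (alphabetical): ape eel fox gnu yak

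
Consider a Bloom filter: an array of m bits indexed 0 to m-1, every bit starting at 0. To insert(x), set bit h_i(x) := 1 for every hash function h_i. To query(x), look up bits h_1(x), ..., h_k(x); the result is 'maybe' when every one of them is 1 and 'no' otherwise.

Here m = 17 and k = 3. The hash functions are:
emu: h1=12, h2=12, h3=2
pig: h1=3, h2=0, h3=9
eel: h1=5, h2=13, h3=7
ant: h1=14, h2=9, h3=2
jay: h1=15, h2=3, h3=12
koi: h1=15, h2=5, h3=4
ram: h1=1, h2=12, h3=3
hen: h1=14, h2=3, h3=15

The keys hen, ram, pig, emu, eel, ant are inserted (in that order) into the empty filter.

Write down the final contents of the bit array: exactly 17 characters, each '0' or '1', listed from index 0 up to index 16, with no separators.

Answer: 11110101010011110

Derivation:
Start: bits=00000000000000000
After insert 'hen': sets bits 3 14 15 -> bits=00010000000000110
After insert 'ram': sets bits 1 3 12 -> bits=01010000000010110
After insert 'pig': sets bits 0 3 9 -> bits=11010000010010110
After insert 'emu': sets bits 2 12 -> bits=11110000010010110
After insert 'eel': sets bits 5 7 13 -> bits=11110101010011110
After insert 'ant': sets bits 2 9 14 -> bits=11110101010011110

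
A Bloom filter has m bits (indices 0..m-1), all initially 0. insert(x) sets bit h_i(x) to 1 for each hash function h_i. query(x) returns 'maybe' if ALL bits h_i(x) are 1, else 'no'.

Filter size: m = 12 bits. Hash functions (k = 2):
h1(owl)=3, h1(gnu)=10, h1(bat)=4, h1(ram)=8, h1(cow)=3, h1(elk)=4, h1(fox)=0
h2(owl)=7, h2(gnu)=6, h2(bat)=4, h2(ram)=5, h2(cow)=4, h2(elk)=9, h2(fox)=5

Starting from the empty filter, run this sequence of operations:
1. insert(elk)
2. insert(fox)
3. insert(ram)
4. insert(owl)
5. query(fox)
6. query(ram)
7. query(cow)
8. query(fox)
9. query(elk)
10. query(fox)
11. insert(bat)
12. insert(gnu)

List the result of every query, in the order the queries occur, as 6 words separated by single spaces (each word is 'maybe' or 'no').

Answer: maybe maybe maybe maybe maybe maybe

Derivation:
Start: bits=000000000000
Op 1: insert elk -> sets bits 4 9 -> bits=000010000100
Op 2: insert fox -> sets bits 0 5 -> bits=100011000100
Op 3: insert ram -> sets bits 5 8 -> bits=100011001100
Op 4: insert owl -> sets bits 3 7 -> bits=100111011100
Op 5: query fox -> checks bit0=1, bit5=1 (all 1) -> maybe
Op 6: query ram -> checks bit5=1, bit8=1 (all 1) -> maybe
Op 7: query cow -> checks bit3=1, bit4=1 (all 1) -> maybe
Op 8: query fox -> checks bit0=1, bit5=1 (all 1) -> maybe
Op 9: query elk -> checks bit4=1, bit9=1 (all 1) -> maybe
Op 10: query fox -> checks bit0=1, bit5=1 (all 1) -> maybe
Op 11: insert bat -> sets bits 4 -> bits=100111011100
Op 12: insert gnu -> sets bits 6 10 -> bits=100111111110
Query results in order: maybe maybe maybe maybe maybe maybe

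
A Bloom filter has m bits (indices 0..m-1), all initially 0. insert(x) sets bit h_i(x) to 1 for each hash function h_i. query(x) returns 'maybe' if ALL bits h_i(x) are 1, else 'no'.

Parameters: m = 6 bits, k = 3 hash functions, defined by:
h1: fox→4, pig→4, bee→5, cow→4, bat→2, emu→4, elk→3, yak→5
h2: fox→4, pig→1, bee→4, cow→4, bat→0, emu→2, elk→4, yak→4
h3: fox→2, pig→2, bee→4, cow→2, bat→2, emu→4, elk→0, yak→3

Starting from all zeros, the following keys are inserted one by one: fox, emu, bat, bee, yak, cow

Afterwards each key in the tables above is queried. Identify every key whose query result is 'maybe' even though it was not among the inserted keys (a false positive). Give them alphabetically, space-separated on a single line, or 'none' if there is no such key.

Answer: elk

Derivation:
Start: bits=000000
After insert 'fox': sets bits 2 4 -> bits=001010
After insert 'emu': sets bits 2 4 -> bits=001010
After insert 'bat': sets bits 0 2 -> bits=101010
After insert 'bee': sets bits 4 5 -> bits=101011
After insert 'yak': sets bits 3 4 5 -> bits=101111
After insert 'cow': sets bits 2 4 -> bits=101111
Not inserted: elk pig — query each against bits=101111:
query elk: checks bit0=1, bit3=1, bit4=1 (all 1) -> maybe => FALSE POSITIVE
query pig: checks bit1=0, bit2=1, bit4=1 (has a 0) -> no => not a false positive
False positives (alphabetical): elk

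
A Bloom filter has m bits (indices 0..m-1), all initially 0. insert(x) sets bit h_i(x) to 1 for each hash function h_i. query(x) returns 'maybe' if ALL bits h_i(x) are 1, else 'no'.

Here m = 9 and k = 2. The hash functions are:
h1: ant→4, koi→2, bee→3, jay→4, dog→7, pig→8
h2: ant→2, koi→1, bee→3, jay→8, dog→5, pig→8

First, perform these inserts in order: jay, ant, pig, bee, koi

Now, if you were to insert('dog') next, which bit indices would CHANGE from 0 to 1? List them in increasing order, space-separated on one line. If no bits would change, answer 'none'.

Start: bits=000000000
After insert 'jay': sets bits 4 8 -> bits=000010001
After insert 'ant': sets bits 2 4 -> bits=001010001
After insert 'pig': sets bits 8 -> bits=001010001
After insert 'bee': sets bits 3 -> bits=001110001
After insert 'koi': sets bits 1 2 -> bits=011110001
insert 'dog' would touch bits 5 7; currently bit5=0, bit7=0
Bits that are 0 among those (would change 0->1): 5 7

Answer: 5 7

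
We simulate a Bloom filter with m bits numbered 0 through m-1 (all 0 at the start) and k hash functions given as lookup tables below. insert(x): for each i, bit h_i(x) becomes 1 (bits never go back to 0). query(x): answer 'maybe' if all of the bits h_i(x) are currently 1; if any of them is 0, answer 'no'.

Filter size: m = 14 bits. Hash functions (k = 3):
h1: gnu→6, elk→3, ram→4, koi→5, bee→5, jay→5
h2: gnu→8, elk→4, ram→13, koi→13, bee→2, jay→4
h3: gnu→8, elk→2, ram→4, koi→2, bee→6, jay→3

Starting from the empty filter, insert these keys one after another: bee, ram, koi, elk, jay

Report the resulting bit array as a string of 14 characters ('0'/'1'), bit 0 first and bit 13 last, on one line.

Answer: 00111110000001

Derivation:
Start: bits=00000000000000
After insert 'bee': sets bits 2 5 6 -> bits=00100110000000
After insert 'ram': sets bits 4 13 -> bits=00101110000001
After insert 'koi': sets bits 2 5 13 -> bits=00101110000001
After insert 'elk': sets bits 2 3 4 -> bits=00111110000001
After insert 'jay': sets bits 3 4 5 -> bits=00111110000001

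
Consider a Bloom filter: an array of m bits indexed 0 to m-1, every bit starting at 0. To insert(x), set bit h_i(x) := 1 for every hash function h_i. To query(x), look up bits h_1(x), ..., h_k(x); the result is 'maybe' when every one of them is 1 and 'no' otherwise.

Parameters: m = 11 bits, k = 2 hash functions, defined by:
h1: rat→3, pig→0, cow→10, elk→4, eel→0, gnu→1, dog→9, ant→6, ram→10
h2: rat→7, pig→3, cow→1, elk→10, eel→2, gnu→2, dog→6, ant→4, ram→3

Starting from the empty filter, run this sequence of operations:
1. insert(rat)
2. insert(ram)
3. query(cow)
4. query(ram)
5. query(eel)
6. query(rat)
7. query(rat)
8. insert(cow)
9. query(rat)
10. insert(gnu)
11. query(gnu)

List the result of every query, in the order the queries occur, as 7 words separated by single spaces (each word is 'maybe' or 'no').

Start: bits=00000000000
Op 1: insert rat -> sets bits 3 7 -> bits=00010001000
Op 2: insert ram -> sets bits 3 10 -> bits=00010001001
Op 3: query cow -> checks bit1=0, bit10=1 (has a 0) -> no
Op 4: query ram -> checks bit3=1, bit10=1 (all 1) -> maybe
Op 5: query eel -> checks bit0=0, bit2=0 (has a 0) -> no
Op 6: query rat -> checks bit3=1, bit7=1 (all 1) -> maybe
Op 7: query rat -> checks bit3=1, bit7=1 (all 1) -> maybe
Op 8: insert cow -> sets bits 1 10 -> bits=01010001001
Op 9: query rat -> checks bit3=1, bit7=1 (all 1) -> maybe
Op 10: insert gnu -> sets bits 1 2 -> bits=01110001001
Op 11: query gnu -> checks bit1=1, bit2=1 (all 1) -> maybe
Query results in order: no maybe no maybe maybe maybe maybe

Answer: no maybe no maybe maybe maybe maybe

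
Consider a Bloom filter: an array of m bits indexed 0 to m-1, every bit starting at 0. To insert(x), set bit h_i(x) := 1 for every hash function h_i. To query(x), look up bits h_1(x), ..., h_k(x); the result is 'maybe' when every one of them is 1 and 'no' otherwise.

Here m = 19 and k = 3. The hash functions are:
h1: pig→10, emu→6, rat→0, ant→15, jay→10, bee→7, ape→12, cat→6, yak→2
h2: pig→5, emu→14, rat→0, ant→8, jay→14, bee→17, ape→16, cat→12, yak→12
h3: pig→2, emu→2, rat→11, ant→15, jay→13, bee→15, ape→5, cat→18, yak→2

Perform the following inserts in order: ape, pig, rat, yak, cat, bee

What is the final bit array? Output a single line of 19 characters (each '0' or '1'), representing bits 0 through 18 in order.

Answer: 1010011100111001111

Derivation:
Start: bits=0000000000000000000
After insert 'ape': sets bits 5 12 16 -> bits=0000010000001000100
After insert 'pig': sets bits 2 5 10 -> bits=0010010000101000100
After insert 'rat': sets bits 0 11 -> bits=1010010000111000100
After insert 'yak': sets bits 2 12 -> bits=1010010000111000100
After insert 'cat': sets bits 6 12 18 -> bits=1010011000111000101
After insert 'bee': sets bits 7 15 17 -> bits=1010011100111001111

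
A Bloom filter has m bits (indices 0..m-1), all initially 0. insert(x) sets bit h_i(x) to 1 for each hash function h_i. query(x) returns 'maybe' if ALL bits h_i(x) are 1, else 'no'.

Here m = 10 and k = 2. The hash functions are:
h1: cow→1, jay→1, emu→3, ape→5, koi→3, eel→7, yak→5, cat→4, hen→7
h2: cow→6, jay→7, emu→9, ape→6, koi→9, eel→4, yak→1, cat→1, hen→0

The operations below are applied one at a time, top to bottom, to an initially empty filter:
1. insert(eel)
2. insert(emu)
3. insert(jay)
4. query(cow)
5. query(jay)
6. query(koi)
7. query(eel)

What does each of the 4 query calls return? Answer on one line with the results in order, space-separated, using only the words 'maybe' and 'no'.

Start: bits=0000000000
Op 1: insert eel -> sets bits 4 7 -> bits=0000100100
Op 2: insert emu -> sets bits 3 9 -> bits=0001100101
Op 3: insert jay -> sets bits 1 7 -> bits=0101100101
Op 4: query cow -> checks bit1=1, bit6=0 (has a 0) -> no
Op 5: query jay -> checks bit1=1, bit7=1 (all 1) -> maybe
Op 6: query koi -> checks bit3=1, bit9=1 (all 1) -> maybe
Op 7: query eel -> checks bit4=1, bit7=1 (all 1) -> maybe
Query results in order: no maybe maybe maybe

Answer: no maybe maybe maybe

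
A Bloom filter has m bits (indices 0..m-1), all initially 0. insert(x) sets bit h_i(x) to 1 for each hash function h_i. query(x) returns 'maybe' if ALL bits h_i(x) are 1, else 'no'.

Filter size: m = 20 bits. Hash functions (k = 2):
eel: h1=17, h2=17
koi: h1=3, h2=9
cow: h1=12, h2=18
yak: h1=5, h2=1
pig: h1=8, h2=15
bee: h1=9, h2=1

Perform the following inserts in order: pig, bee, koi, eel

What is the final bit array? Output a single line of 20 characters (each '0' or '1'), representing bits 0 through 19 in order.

Answer: 01010000110000010100

Derivation:
Start: bits=00000000000000000000
After insert 'pig': sets bits 8 15 -> bits=00000000100000010000
After insert 'bee': sets bits 1 9 -> bits=01000000110000010000
After insert 'koi': sets bits 3 9 -> bits=01010000110000010000
After insert 'eel': sets bits 17 -> bits=01010000110000010100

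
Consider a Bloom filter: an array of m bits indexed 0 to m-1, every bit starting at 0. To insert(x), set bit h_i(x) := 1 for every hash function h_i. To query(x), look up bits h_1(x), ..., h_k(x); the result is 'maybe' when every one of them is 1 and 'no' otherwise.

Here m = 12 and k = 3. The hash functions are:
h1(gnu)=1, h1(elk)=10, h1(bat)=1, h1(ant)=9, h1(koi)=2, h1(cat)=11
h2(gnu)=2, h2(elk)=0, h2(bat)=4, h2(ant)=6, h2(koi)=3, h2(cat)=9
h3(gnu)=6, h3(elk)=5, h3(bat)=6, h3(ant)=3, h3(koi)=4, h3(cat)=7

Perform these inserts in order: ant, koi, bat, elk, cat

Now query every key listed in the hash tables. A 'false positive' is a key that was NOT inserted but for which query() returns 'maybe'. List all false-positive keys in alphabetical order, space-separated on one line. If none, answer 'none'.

Start: bits=000000000000
After insert 'ant': sets bits 3 6 9 -> bits=000100100100
After insert 'koi': sets bits 2 3 4 -> bits=001110100100
After insert 'bat': sets bits 1 4 6 -> bits=011110100100
After insert 'elk': sets bits 0 5 10 -> bits=111111100110
After insert 'cat': sets bits 7 9 11 -> bits=111111110111
Not inserted: gnu — query each against bits=111111110111:
query gnu: checks bit1=1, bit2=1, bit6=1 (all 1) -> maybe => FALSE POSITIVE
False positives (alphabetical): gnu

Answer: gnu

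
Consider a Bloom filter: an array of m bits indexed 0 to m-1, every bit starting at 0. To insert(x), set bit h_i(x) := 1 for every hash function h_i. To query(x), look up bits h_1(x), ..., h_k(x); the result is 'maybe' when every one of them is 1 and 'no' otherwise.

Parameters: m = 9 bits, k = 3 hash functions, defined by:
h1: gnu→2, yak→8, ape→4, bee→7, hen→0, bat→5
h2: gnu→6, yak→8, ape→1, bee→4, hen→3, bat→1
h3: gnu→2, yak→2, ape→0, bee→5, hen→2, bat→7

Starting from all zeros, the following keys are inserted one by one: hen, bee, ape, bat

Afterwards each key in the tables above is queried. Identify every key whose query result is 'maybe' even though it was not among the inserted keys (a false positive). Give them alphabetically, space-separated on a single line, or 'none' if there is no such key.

Answer: none

Derivation:
Start: bits=000000000
After insert 'hen': sets bits 0 2 3 -> bits=101100000
After insert 'bee': sets bits 4 5 7 -> bits=101111010
After insert 'ape': sets bits 0 1 4 -> bits=111111010
After insert 'bat': sets bits 1 5 7 -> bits=111111010
Not inserted: gnu yak — query each against bits=111111010:
query gnu: checks bit2=1, bit6=0 (has a 0) -> no => not a false positive
query yak: checks bit2=1, bit8=0 (has a 0) -> no => not a false positive
False positives (alphabetical): none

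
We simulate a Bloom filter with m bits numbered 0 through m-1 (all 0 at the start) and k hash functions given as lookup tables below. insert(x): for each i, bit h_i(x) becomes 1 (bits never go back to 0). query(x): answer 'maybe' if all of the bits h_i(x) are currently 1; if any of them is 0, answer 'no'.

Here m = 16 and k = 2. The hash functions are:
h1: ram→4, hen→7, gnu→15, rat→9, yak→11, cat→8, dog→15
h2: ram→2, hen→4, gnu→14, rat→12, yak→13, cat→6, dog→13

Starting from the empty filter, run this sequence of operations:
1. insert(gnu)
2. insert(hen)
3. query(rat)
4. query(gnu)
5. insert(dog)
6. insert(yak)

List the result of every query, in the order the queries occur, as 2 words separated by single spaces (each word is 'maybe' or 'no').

Start: bits=0000000000000000
Op 1: insert gnu -> sets bits 14 15 -> bits=0000000000000011
Op 2: insert hen -> sets bits 4 7 -> bits=0000100100000011
Op 3: query rat -> checks bit9=0, bit12=0 (has a 0) -> no
Op 4: query gnu -> checks bit14=1, bit15=1 (all 1) -> maybe
Op 5: insert dog -> sets bits 13 15 -> bits=0000100100000111
Op 6: insert yak -> sets bits 11 13 -> bits=0000100100010111
Query results in order: no maybe

Answer: no maybe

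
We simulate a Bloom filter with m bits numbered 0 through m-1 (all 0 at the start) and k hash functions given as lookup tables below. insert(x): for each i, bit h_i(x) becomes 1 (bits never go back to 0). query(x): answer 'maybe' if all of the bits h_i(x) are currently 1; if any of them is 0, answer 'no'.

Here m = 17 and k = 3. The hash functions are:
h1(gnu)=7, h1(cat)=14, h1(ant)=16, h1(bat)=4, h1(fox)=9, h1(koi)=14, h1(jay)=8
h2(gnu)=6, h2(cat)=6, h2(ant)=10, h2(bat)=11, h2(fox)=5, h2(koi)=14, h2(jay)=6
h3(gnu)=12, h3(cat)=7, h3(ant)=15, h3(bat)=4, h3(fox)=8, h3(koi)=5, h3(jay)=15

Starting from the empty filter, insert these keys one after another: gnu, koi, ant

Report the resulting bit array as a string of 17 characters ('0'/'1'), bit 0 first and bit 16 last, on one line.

Answer: 00000111001010111

Derivation:
Start: bits=00000000000000000
After insert 'gnu': sets bits 6 7 12 -> bits=00000011000010000
After insert 'koi': sets bits 5 14 -> bits=00000111000010100
After insert 'ant': sets bits 10 15 16 -> bits=00000111001010111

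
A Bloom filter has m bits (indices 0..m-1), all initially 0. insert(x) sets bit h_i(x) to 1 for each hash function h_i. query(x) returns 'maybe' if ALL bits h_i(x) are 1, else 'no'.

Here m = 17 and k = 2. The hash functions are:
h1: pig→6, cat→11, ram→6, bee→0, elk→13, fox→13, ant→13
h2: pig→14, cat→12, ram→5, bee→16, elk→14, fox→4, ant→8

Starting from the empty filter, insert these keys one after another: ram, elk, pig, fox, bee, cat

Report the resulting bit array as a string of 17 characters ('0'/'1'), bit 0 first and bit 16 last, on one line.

Start: bits=00000000000000000
After insert 'ram': sets bits 5 6 -> bits=00000110000000000
After insert 'elk': sets bits 13 14 -> bits=00000110000001100
After insert 'pig': sets bits 6 14 -> bits=00000110000001100
After insert 'fox': sets bits 4 13 -> bits=00001110000001100
After insert 'bee': sets bits 0 16 -> bits=10001110000001101
After insert 'cat': sets bits 11 12 -> bits=10001110000111101

Answer: 10001110000111101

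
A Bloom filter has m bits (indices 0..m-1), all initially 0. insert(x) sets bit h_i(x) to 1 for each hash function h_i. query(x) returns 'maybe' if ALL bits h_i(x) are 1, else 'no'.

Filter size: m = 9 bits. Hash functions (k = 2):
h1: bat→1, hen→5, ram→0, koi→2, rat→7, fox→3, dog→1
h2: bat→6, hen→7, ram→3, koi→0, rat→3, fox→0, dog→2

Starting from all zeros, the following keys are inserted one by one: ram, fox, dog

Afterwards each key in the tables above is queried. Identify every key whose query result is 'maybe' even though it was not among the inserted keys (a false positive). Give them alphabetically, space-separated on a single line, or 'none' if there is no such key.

Answer: koi

Derivation:
Start: bits=000000000
After insert 'ram': sets bits 0 3 -> bits=100100000
After insert 'fox': sets bits 0 3 -> bits=100100000
After insert 'dog': sets bits 1 2 -> bits=111100000
Not inserted: bat hen koi rat — query each against bits=111100000:
query bat: checks bit1=1, bit6=0 (has a 0) -> no => not a false positive
query hen: checks bit5=0, bit7=0 (has a 0) -> no => not a false positive
query koi: checks bit0=1, bit2=1 (all 1) -> maybe => FALSE POSITIVE
query rat: checks bit3=1, bit7=0 (has a 0) -> no => not a false positive
False positives (alphabetical): koi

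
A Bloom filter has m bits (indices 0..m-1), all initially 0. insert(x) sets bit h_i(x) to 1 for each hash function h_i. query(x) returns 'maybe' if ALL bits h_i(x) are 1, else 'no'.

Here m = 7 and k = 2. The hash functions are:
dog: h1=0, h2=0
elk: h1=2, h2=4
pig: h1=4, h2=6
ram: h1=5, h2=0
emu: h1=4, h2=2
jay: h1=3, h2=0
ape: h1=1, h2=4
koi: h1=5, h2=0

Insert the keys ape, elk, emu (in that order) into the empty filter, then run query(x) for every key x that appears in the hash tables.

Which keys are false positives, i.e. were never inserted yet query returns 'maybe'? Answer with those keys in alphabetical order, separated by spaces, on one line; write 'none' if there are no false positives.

Answer: none

Derivation:
Start: bits=0000000
After insert 'ape': sets bits 1 4 -> bits=0100100
After insert 'elk': sets bits 2 4 -> bits=0110100
After insert 'emu': sets bits 2 4 -> bits=0110100
Not inserted: dog jay koi pig ram — query each against bits=0110100:
query dog: checks bit0=0 (has a 0) -> no => not a false positive
query jay: checks bit0=0, bit3=0 (has a 0) -> no => not a false positive
query koi: checks bit0=0, bit5=0 (has a 0) -> no => not a false positive
query pig: checks bit4=1, bit6=0 (has a 0) -> no => not a false positive
query ram: checks bit0=0, bit5=0 (has a 0) -> no => not a false positive
False positives (alphabetical): none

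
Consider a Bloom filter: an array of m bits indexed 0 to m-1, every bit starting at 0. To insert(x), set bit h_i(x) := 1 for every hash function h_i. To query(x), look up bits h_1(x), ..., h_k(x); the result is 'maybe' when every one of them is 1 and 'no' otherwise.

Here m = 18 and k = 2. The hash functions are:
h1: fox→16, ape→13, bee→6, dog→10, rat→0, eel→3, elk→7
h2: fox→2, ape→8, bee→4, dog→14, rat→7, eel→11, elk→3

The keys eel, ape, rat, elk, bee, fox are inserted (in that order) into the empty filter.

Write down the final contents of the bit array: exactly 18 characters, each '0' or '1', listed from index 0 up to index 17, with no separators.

Start: bits=000000000000000000
After insert 'eel': sets bits 3 11 -> bits=000100000001000000
After insert 'ape': sets bits 8 13 -> bits=000100001001010000
After insert 'rat': sets bits 0 7 -> bits=100100011001010000
After insert 'elk': sets bits 3 7 -> bits=100100011001010000
After insert 'bee': sets bits 4 6 -> bits=100110111001010000
After insert 'fox': sets bits 2 16 -> bits=101110111001010010

Answer: 101110111001010010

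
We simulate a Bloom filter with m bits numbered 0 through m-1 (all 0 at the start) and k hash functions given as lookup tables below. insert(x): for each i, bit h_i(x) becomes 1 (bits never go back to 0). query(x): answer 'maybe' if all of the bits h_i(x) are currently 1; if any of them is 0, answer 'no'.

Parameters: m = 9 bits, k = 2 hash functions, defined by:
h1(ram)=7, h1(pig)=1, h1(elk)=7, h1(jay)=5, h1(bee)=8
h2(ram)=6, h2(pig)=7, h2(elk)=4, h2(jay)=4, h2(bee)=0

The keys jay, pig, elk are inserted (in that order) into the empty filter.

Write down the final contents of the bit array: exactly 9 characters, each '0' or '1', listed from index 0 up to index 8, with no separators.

Start: bits=000000000
After insert 'jay': sets bits 4 5 -> bits=000011000
After insert 'pig': sets bits 1 7 -> bits=010011010
After insert 'elk': sets bits 4 7 -> bits=010011010

Answer: 010011010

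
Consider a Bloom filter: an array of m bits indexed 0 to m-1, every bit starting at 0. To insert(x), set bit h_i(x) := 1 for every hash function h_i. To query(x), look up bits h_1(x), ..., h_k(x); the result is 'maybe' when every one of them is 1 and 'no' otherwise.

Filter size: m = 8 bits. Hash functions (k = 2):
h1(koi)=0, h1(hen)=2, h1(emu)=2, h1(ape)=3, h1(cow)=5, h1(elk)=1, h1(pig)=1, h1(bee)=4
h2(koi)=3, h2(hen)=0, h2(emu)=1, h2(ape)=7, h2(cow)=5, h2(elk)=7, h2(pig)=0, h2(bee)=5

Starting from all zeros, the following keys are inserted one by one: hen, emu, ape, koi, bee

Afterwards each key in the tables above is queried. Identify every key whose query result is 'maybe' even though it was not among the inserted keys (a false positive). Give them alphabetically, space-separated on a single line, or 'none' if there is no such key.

Answer: cow elk pig

Derivation:
Start: bits=00000000
After insert 'hen': sets bits 0 2 -> bits=10100000
After insert 'emu': sets bits 1 2 -> bits=11100000
After insert 'ape': sets bits 3 7 -> bits=11110001
After insert 'koi': sets bits 0 3 -> bits=11110001
After insert 'bee': sets bits 4 5 -> bits=11111101
Not inserted: cow elk pig — query each against bits=11111101:
query cow: checks bit5=1 (all 1) -> maybe => FALSE POSITIVE
query elk: checks bit1=1, bit7=1 (all 1) -> maybe => FALSE POSITIVE
query pig: checks bit0=1, bit1=1 (all 1) -> maybe => FALSE POSITIVE
False positives (alphabetical): cow elk pig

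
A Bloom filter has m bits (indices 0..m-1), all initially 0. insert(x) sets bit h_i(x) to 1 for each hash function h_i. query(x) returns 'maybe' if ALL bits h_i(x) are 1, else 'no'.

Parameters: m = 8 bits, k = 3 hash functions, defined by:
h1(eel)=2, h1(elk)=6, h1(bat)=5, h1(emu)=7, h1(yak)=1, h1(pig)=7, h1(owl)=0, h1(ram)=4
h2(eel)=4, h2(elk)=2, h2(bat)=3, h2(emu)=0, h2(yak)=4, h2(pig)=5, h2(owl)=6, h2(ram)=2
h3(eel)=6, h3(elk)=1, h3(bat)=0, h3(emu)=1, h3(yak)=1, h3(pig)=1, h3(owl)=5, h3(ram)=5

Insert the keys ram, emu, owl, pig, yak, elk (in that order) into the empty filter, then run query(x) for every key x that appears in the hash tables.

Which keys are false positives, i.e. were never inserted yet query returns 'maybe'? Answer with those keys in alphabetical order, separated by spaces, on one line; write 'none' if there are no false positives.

Start: bits=00000000
After insert 'ram': sets bits 2 4 5 -> bits=00101100
After insert 'emu': sets bits 0 1 7 -> bits=11101101
After insert 'owl': sets bits 0 5 6 -> bits=11101111
After insert 'pig': sets bits 1 5 7 -> bits=11101111
After insert 'yak': sets bits 1 4 -> bits=11101111
After insert 'elk': sets bits 1 2 6 -> bits=11101111
Not inserted: bat eel — query each against bits=11101111:
query bat: checks bit0=1, bit3=0, bit5=1 (has a 0) -> no => not a false positive
query eel: checks bit2=1, bit4=1, bit6=1 (all 1) -> maybe => FALSE POSITIVE
False positives (alphabetical): eel

Answer: eel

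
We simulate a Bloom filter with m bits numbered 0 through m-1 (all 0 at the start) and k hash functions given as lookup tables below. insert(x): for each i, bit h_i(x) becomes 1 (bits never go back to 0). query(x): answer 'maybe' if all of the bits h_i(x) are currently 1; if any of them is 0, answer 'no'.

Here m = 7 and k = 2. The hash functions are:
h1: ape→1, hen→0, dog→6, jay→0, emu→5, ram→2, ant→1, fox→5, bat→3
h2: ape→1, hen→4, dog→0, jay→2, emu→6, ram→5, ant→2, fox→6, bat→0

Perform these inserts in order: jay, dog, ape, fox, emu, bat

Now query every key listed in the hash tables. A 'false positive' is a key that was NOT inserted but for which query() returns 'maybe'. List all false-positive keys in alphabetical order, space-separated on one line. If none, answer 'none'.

Start: bits=0000000
After insert 'jay': sets bits 0 2 -> bits=1010000
After insert 'dog': sets bits 0 6 -> bits=1010001
After insert 'ape': sets bits 1 -> bits=1110001
After insert 'fox': sets bits 5 6 -> bits=1110011
After insert 'emu': sets bits 5 6 -> bits=1110011
After insert 'bat': sets bits 0 3 -> bits=1111011
Not inserted: ant hen ram — query each against bits=1111011:
query ant: checks bit1=1, bit2=1 (all 1) -> maybe => FALSE POSITIVE
query hen: checks bit0=1, bit4=0 (has a 0) -> no => not a false positive
query ram: checks bit2=1, bit5=1 (all 1) -> maybe => FALSE POSITIVE
False positives (alphabetical): ant ram

Answer: ant ram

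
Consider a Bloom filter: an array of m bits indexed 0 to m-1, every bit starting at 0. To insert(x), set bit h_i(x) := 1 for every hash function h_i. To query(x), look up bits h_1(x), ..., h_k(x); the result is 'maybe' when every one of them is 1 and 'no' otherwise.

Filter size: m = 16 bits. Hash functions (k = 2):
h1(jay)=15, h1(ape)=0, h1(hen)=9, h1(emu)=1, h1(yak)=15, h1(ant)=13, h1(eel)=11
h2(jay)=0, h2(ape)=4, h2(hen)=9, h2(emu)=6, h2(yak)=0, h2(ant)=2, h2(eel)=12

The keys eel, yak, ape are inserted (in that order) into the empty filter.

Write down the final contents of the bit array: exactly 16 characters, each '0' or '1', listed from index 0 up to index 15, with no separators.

Answer: 1000100000011001

Derivation:
Start: bits=0000000000000000
After insert 'eel': sets bits 11 12 -> bits=0000000000011000
After insert 'yak': sets bits 0 15 -> bits=1000000000011001
After insert 'ape': sets bits 0 4 -> bits=1000100000011001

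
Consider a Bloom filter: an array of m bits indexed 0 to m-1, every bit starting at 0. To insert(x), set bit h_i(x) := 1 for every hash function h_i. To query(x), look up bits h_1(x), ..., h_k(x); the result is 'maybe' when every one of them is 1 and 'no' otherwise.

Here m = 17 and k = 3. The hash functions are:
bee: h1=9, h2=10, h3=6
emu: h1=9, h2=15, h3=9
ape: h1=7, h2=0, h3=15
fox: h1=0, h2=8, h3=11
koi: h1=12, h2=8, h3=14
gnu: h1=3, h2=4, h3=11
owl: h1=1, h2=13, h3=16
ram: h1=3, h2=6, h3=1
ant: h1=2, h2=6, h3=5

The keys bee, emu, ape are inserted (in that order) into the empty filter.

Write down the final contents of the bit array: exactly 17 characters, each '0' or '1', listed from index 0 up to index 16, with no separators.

Start: bits=00000000000000000
After insert 'bee': sets bits 6 9 10 -> bits=00000010011000000
After insert 'emu': sets bits 9 15 -> bits=00000010011000010
After insert 'ape': sets bits 0 7 15 -> bits=10000011011000010

Answer: 10000011011000010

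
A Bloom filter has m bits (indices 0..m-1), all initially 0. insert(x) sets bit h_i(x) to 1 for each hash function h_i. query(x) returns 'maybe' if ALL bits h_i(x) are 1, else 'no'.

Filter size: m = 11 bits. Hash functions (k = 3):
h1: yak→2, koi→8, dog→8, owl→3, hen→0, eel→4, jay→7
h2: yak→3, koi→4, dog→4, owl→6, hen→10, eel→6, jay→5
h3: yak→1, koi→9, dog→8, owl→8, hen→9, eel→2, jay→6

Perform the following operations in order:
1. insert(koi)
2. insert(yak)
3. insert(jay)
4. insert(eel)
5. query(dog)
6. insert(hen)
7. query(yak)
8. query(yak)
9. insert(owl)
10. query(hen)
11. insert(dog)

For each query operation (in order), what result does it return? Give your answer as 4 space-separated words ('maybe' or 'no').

Answer: maybe maybe maybe maybe

Derivation:
Start: bits=00000000000
Op 1: insert koi -> sets bits 4 8 9 -> bits=00001000110
Op 2: insert yak -> sets bits 1 2 3 -> bits=01111000110
Op 3: insert jay -> sets bits 5 6 7 -> bits=01111111110
Op 4: insert eel -> sets bits 2 4 6 -> bits=01111111110
Op 5: query dog -> checks bit4=1, bit8=1 (all 1) -> maybe
Op 6: insert hen -> sets bits 0 9 10 -> bits=11111111111
Op 7: query yak -> checks bit1=1, bit2=1, bit3=1 (all 1) -> maybe
Op 8: query yak -> checks bit1=1, bit2=1, bit3=1 (all 1) -> maybe
Op 9: insert owl -> sets bits 3 6 8 -> bits=11111111111
Op 10: query hen -> checks bit0=1, bit9=1, bit10=1 (all 1) -> maybe
Op 11: insert dog -> sets bits 4 8 -> bits=11111111111
Query results in order: maybe maybe maybe maybe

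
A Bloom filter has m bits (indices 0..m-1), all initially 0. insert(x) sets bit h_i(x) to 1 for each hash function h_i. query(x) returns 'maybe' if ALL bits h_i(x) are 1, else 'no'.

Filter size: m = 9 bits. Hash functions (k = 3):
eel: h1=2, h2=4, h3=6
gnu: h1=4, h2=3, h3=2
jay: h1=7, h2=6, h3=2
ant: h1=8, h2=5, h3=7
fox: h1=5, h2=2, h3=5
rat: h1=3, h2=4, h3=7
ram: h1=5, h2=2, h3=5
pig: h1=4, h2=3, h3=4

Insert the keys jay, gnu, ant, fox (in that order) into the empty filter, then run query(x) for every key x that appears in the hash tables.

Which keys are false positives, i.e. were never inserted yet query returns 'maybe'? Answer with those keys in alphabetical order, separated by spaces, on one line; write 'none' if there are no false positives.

Answer: eel pig ram rat

Derivation:
Start: bits=000000000
After insert 'jay': sets bits 2 6 7 -> bits=001000110
After insert 'gnu': sets bits 2 3 4 -> bits=001110110
After insert 'ant': sets bits 5 7 8 -> bits=001111111
After insert 'fox': sets bits 2 5 -> bits=001111111
Not inserted: eel pig ram rat — query each against bits=001111111:
query eel: checks bit2=1, bit4=1, bit6=1 (all 1) -> maybe => FALSE POSITIVE
query pig: checks bit3=1, bit4=1 (all 1) -> maybe => FALSE POSITIVE
query ram: checks bit2=1, bit5=1 (all 1) -> maybe => FALSE POSITIVE
query rat: checks bit3=1, bit4=1, bit7=1 (all 1) -> maybe => FALSE POSITIVE
False positives (alphabetical): eel pig ram rat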